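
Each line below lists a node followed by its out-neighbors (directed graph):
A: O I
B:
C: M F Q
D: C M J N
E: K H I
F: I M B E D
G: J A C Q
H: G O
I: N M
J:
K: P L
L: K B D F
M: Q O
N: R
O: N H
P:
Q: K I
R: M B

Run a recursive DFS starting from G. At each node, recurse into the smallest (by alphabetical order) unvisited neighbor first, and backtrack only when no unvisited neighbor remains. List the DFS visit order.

G, A, I, M, O, H, N, R, B, Q, K, L, D, C, F, E, J, P

Visit G
G → A
A → I
I → M
M → O
O → H
O → N
N → R
R → B
M → Q
Q → K
K → L
L → D
D → C
C → F
F → E
D → J
K → P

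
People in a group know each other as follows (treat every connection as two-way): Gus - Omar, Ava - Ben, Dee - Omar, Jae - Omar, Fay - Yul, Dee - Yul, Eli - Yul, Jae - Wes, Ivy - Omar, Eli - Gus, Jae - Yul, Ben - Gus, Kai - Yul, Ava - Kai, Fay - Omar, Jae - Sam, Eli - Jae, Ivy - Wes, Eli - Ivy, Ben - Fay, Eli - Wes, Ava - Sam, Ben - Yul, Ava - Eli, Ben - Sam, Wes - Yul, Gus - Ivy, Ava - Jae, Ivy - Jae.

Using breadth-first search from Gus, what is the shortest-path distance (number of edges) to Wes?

Level 0: Gus
Level 1: Ben, Eli, Ivy, Omar
Level 2: Ava, Dee, Fay, Jae, Sam, Wes, Yul
Level 3: Kai
Wes first appears at level 2.

2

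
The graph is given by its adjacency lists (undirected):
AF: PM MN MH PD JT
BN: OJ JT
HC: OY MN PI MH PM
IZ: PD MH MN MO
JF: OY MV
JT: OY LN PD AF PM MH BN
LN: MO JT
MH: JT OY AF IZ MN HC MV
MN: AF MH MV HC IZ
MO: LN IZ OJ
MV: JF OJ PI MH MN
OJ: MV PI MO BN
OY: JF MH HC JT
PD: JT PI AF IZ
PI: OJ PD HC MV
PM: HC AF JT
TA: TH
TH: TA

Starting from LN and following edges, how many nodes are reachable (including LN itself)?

BFS from LN visits: LN, MO, JT, OJ, IZ, PM, PD, OY, MH, BN, AF, PI, MV, MN, HC, JF
Reachable nodes: 16 of 18 total.

16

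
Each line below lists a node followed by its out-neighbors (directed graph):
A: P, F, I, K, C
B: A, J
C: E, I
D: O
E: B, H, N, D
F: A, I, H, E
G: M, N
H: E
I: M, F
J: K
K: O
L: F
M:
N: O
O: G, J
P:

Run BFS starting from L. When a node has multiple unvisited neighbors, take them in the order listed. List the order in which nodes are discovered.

Visit L; enqueue F → queue [F]
Visit F; enqueue A, I, H, E → queue [A, I, H, E]
Visit A; enqueue P, K, C → queue [I, H, E, P, K, C]
Visit I; enqueue M → queue [H, E, P, K, C, M]
Visit H → queue [E, P, K, C, M]
Visit E; enqueue B, N, D → queue [P, K, C, M, B, N, D]
Visit P → queue [K, C, M, B, N, D]
Visit K; enqueue O → queue [C, M, B, N, D, O]
Visit C → queue [M, B, N, D, O]
Visit M → queue [B, N, D, O]
Visit B; enqueue J → queue [N, D, O, J]
Visit N → queue [D, O, J]
Visit D → queue [O, J]
Visit O; enqueue G → queue [J, G]
Visit J → queue [G]
Visit G → queue []

L, F, A, I, H, E, P, K, C, M, B, N, D, O, J, G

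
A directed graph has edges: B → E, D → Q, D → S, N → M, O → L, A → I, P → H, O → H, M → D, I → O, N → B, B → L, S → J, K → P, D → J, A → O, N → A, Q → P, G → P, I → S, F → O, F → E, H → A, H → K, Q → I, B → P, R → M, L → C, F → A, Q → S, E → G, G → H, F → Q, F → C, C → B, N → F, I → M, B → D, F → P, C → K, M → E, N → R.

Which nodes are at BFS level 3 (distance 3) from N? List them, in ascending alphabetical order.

G, H, J, K, S

Level 0: N
Level 1: A, B, F, M, R
Level 2: C, D, E, I, L, O, P, Q
Level 3: G, H, J, K, S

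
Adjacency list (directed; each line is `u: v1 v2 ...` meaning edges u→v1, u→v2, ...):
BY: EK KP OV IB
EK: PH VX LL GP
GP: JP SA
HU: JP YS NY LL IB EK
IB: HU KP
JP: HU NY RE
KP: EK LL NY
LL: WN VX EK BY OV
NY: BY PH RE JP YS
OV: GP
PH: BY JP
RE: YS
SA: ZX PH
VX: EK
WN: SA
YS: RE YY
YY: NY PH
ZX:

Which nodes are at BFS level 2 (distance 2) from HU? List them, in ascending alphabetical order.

BY, GP, KP, OV, PH, RE, VX, WN, YY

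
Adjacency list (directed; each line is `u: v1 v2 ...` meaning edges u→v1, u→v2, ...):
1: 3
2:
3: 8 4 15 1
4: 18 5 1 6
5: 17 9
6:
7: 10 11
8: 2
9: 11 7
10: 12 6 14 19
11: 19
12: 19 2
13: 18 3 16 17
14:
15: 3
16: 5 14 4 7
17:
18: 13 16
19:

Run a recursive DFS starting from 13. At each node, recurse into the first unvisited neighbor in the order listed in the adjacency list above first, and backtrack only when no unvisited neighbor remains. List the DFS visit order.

Visit 13
13 → 18
18 → 16
16 → 5
5 → 17
5 → 9
9 → 11
11 → 19
9 → 7
7 → 10
10 → 12
12 → 2
10 → 6
10 → 14
16 → 4
4 → 1
1 → 3
3 → 8
3 → 15

13, 18, 16, 5, 17, 9, 11, 19, 7, 10, 12, 2, 6, 14, 4, 1, 3, 8, 15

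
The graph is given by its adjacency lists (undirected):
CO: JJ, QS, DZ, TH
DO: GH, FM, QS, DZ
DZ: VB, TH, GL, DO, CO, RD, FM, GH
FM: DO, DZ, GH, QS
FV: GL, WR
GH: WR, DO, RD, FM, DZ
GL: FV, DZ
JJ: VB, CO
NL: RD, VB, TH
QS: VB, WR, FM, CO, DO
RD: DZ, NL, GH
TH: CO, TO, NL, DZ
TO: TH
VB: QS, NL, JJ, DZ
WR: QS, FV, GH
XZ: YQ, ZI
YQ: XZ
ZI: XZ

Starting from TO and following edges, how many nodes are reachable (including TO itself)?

BFS from TO visits: TO, TH, CO, NL, DZ, JJ, QS, RD, VB, GL, DO, FM, GH, WR, FV
Reachable nodes: 15 of 18 total.

15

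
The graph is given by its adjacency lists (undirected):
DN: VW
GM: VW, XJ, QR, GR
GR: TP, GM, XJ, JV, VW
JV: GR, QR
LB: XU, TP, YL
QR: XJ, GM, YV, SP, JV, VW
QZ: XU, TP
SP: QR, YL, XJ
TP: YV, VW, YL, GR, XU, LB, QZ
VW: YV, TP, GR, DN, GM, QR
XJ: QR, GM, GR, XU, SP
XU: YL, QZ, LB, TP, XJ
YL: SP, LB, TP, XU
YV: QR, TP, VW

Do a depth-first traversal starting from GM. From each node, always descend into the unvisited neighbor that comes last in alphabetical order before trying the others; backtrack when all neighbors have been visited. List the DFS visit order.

Visit GM
GM → XJ
XJ → XU
XU → YL
YL → TP
TP → YV
YV → VW
VW → QR
QR → SP
QR → JV
JV → GR
VW → DN
TP → QZ
TP → LB

GM, XJ, XU, YL, TP, YV, VW, QR, SP, JV, GR, DN, QZ, LB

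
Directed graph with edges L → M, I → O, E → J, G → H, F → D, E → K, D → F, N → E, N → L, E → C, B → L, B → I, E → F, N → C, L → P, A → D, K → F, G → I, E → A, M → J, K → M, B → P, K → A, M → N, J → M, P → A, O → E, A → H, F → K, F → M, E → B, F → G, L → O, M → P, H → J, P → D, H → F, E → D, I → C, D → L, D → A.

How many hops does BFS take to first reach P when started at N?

2

Level 0: N
Level 1: C, E, L
Level 2: A, B, D, F, J, K, M, O, P
Level 3: G, H, I
P first appears at level 2.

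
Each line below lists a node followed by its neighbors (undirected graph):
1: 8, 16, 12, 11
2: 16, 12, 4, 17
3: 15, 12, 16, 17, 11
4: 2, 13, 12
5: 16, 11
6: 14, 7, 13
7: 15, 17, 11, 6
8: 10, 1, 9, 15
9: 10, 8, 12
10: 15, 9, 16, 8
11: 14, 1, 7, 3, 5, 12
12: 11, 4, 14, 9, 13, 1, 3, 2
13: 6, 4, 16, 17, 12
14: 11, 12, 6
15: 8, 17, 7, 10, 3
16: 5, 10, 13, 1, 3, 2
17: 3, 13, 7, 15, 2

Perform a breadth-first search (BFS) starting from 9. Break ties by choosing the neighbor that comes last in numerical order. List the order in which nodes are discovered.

9, 12, 10, 8, 14, 13, 11, 4, 3, 2, 1, 16, 15, 6, 17, 7, 5

Visit 9; enqueue 12, 10, 8 → queue [12, 10, 8]
Visit 12; enqueue 14, 13, 11, 4, 3, 2, 1 → queue [10, 8, 14, 13, 11, 4, 3, 2, 1]
Visit 10; enqueue 16, 15 → queue [8, 14, 13, 11, 4, 3, 2, 1, 16, 15]
Visit 8 → queue [14, 13, 11, 4, 3, 2, 1, 16, 15]
Visit 14; enqueue 6 → queue [13, 11, 4, 3, 2, 1, 16, 15, 6]
Visit 13; enqueue 17 → queue [11, 4, 3, 2, 1, 16, 15, 6, 17]
Visit 11; enqueue 7, 5 → queue [4, 3, 2, 1, 16, 15, 6, 17, 7, 5]
Visit 4 → queue [3, 2, 1, 16, 15, 6, 17, 7, 5]
Visit 3 → queue [2, 1, 16, 15, 6, 17, 7, 5]
Visit 2 → queue [1, 16, 15, 6, 17, 7, 5]
Visit 1 → queue [16, 15, 6, 17, 7, 5]
Visit 16 → queue [15, 6, 17, 7, 5]
Visit 15 → queue [6, 17, 7, 5]
Visit 6 → queue [17, 7, 5]
Visit 17 → queue [7, 5]
Visit 7 → queue [5]
Visit 5 → queue []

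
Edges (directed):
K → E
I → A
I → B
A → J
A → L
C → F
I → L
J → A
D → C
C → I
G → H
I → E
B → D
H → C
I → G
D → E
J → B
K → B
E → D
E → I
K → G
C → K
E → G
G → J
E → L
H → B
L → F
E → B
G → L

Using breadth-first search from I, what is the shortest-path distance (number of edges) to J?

2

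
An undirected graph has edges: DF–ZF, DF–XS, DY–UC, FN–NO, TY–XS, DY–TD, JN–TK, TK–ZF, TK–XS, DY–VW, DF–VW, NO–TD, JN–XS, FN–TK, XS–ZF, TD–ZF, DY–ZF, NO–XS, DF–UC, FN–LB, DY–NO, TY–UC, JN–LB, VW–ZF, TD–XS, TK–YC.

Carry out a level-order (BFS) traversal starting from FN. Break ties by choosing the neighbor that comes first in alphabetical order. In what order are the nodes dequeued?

FN, LB, NO, TK, JN, DY, TD, XS, YC, ZF, UC, VW, DF, TY

Visit FN; enqueue LB, NO, TK → queue [LB, NO, TK]
Visit LB; enqueue JN → queue [NO, TK, JN]
Visit NO; enqueue DY, TD, XS → queue [TK, JN, DY, TD, XS]
Visit TK; enqueue YC, ZF → queue [JN, DY, TD, XS, YC, ZF]
Visit JN → queue [DY, TD, XS, YC, ZF]
Visit DY; enqueue UC, VW → queue [TD, XS, YC, ZF, UC, VW]
Visit TD → queue [XS, YC, ZF, UC, VW]
Visit XS; enqueue DF, TY → queue [YC, ZF, UC, VW, DF, TY]
Visit YC → queue [ZF, UC, VW, DF, TY]
Visit ZF → queue [UC, VW, DF, TY]
Visit UC → queue [VW, DF, TY]
Visit VW → queue [DF, TY]
Visit DF → queue [TY]
Visit TY → queue []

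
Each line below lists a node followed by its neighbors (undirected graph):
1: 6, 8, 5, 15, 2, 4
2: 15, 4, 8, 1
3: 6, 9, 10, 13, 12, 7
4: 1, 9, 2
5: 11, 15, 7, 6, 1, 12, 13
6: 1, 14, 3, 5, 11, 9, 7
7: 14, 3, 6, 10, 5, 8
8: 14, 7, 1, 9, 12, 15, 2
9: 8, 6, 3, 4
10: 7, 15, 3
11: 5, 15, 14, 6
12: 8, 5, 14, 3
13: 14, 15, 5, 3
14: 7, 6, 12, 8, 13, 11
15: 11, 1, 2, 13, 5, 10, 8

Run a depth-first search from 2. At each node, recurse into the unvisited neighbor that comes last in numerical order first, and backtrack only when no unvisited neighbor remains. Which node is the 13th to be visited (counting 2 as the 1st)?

3

Visit 2
2 → 15
15 → 13
13 → 14
14 → 12
12 → 8
8 → 9
9 → 6
6 → 11
11 → 5
5 → 7
7 → 10
10 → 3
5 → 1
1 → 4

Visit order: 2, 15, 13, 14, 12, 8, 9, 6, 11, 5, 7, 10, 3, 1, 4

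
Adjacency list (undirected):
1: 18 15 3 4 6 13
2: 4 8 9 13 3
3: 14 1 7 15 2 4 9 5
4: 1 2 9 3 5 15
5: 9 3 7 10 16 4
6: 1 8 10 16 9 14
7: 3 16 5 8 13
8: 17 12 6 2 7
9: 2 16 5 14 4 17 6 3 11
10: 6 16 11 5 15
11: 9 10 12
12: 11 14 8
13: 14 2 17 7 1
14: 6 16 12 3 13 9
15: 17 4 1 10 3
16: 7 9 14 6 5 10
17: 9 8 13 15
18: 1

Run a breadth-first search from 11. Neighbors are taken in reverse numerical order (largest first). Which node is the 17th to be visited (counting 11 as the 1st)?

1

Visit 11; enqueue 12, 10, 9 → queue [12, 10, 9]
Visit 12; enqueue 14, 8 → queue [10, 9, 14, 8]
Visit 10; enqueue 16, 15, 6, 5 → queue [9, 14, 8, 16, 15, 6, 5]
Visit 9; enqueue 17, 4, 3, 2 → queue [14, 8, 16, 15, 6, 5, 17, 4, 3, 2]
Visit 14; enqueue 13 → queue [8, 16, 15, 6, 5, 17, 4, 3, 2, 13]
Visit 8; enqueue 7 → queue [16, 15, 6, 5, 17, 4, 3, 2, 13, 7]
Visit 16 → queue [15, 6, 5, 17, 4, 3, 2, 13, 7]
Visit 15; enqueue 1 → queue [6, 5, 17, 4, 3, 2, 13, 7, 1]
Visit 6 → queue [5, 17, 4, 3, 2, 13, 7, 1]
Visit 5 → queue [17, 4, 3, 2, 13, 7, 1]
Visit 17 → queue [4, 3, 2, 13, 7, 1]
Visit 4 → queue [3, 2, 13, 7, 1]
Visit 3 → queue [2, 13, 7, 1]
Visit 2 → queue [13, 7, 1]
Visit 13 → queue [7, 1]
Visit 7 → queue [1]
Visit 1; enqueue 18 → queue [18]
Visit 18 → queue []

Visit order: 11, 12, 10, 9, 14, 8, 16, 15, 6, 5, 17, 4, 3, 2, 13, 7, 1, 18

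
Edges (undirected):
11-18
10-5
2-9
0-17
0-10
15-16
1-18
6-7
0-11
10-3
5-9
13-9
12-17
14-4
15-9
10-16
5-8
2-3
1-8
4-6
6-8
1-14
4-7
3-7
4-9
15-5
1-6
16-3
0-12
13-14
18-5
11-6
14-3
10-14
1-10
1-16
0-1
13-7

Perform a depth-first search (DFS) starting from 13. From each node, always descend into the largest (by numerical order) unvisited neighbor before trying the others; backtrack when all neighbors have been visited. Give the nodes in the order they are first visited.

Visit 13
13 → 14
14 → 10
10 → 16
16 → 15
15 → 9
9 → 5
5 → 18
18 → 11
11 → 6
6 → 8
8 → 1
1 → 0
0 → 17
17 → 12
6 → 7
7 → 4
7 → 3
3 → 2

13 14 10 16 15 9 5 18 11 6 8 1 0 17 12 7 4 3 2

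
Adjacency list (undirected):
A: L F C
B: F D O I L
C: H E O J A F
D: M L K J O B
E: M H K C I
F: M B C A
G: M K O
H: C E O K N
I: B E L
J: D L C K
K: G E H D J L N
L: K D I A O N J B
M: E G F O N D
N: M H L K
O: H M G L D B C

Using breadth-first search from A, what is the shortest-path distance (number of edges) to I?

Level 0: A
Level 1: C, F, L
Level 2: B, D, E, H, I, J, K, M, N, O
Level 3: G
I first appears at level 2.

2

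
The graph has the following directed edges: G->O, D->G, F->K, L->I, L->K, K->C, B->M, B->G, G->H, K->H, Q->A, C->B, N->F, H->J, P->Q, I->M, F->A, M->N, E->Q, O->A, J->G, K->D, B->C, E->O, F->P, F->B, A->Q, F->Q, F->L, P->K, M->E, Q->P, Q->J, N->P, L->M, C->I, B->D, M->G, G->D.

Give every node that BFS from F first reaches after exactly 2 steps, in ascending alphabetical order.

Level 0: F
Level 1: A, B, K, L, P, Q
Level 2: C, D, G, H, I, J, M
Level 3: E, N, O

C, D, G, H, I, J, M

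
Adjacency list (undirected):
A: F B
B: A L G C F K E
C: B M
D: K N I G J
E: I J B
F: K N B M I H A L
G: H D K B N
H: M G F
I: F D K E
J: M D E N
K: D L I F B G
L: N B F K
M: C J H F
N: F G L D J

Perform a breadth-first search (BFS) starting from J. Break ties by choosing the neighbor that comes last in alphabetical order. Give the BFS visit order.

Visit J; enqueue N, M, E, D → queue [N, M, E, D]
Visit N; enqueue L, G, F → queue [M, E, D, L, G, F]
Visit M; enqueue H, C → queue [E, D, L, G, F, H, C]
Visit E; enqueue I, B → queue [D, L, G, F, H, C, I, B]
Visit D; enqueue K → queue [L, G, F, H, C, I, B, K]
Visit L → queue [G, F, H, C, I, B, K]
Visit G → queue [F, H, C, I, B, K]
Visit F; enqueue A → queue [H, C, I, B, K, A]
Visit H → queue [C, I, B, K, A]
Visit C → queue [I, B, K, A]
Visit I → queue [B, K, A]
Visit B → queue [K, A]
Visit K → queue [A]
Visit A → queue []

J, N, M, E, D, L, G, F, H, C, I, B, K, A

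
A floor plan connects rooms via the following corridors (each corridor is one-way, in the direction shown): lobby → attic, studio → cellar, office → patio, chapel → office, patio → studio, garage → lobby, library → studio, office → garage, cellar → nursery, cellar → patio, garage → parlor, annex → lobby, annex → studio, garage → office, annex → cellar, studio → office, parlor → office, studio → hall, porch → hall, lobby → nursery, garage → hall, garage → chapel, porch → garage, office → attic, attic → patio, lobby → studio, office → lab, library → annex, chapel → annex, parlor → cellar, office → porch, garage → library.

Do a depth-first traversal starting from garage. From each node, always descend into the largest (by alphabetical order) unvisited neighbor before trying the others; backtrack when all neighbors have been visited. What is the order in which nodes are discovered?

Visit garage
garage → parlor
parlor → office
office → porch
porch → hall
office → patio
patio → studio
studio → cellar
cellar → nursery
office → lab
office → attic
garage → lobby
garage → library
library → annex
garage → chapel

garage → parlor → office → porch → hall → patio → studio → cellar → nursery → lab → attic → lobby → library → annex → chapel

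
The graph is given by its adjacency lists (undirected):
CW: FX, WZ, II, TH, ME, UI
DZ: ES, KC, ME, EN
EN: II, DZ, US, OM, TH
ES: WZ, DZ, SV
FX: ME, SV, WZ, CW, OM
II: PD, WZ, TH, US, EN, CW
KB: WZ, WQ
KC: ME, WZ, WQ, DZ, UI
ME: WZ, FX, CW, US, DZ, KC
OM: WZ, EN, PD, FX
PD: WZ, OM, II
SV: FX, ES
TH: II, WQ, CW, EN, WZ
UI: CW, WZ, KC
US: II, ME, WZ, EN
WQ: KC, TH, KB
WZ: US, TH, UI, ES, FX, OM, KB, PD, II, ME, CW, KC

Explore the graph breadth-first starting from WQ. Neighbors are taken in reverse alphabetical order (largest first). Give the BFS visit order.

Visit WQ; enqueue TH, KC, KB → queue [TH, KC, KB]
Visit TH; enqueue WZ, II, EN, CW → queue [KC, KB, WZ, II, EN, CW]
Visit KC; enqueue UI, ME, DZ → queue [KB, WZ, II, EN, CW, UI, ME, DZ]
Visit KB → queue [WZ, II, EN, CW, UI, ME, DZ]
Visit WZ; enqueue US, PD, OM, FX, ES → queue [II, EN, CW, UI, ME, DZ, US, PD, OM, FX, ES]
Visit II → queue [EN, CW, UI, ME, DZ, US, PD, OM, FX, ES]
Visit EN → queue [CW, UI, ME, DZ, US, PD, OM, FX, ES]
Visit CW → queue [UI, ME, DZ, US, PD, OM, FX, ES]
Visit UI → queue [ME, DZ, US, PD, OM, FX, ES]
Visit ME → queue [DZ, US, PD, OM, FX, ES]
Visit DZ → queue [US, PD, OM, FX, ES]
Visit US → queue [PD, OM, FX, ES]
Visit PD → queue [OM, FX, ES]
Visit OM → queue [FX, ES]
Visit FX; enqueue SV → queue [ES, SV]
Visit ES → queue [SV]
Visit SV → queue []

WQ → TH → KC → KB → WZ → II → EN → CW → UI → ME → DZ → US → PD → OM → FX → ES → SV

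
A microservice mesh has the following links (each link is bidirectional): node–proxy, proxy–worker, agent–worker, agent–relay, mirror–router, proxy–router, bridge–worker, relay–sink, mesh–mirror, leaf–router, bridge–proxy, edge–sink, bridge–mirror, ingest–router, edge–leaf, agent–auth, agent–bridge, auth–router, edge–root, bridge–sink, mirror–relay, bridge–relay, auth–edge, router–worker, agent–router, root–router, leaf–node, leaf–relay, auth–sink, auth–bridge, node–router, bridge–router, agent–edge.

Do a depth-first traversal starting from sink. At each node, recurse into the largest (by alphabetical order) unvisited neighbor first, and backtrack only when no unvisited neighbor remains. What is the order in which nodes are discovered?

Visit sink
sink → relay
relay → mirror
mirror → router
router → worker
worker → proxy
proxy → node
node → leaf
leaf → edge
edge → root
edge → auth
auth → bridge
bridge → agent
router → ingest
mirror → mesh

sink, relay, mirror, router, worker, proxy, node, leaf, edge, root, auth, bridge, agent, ingest, mesh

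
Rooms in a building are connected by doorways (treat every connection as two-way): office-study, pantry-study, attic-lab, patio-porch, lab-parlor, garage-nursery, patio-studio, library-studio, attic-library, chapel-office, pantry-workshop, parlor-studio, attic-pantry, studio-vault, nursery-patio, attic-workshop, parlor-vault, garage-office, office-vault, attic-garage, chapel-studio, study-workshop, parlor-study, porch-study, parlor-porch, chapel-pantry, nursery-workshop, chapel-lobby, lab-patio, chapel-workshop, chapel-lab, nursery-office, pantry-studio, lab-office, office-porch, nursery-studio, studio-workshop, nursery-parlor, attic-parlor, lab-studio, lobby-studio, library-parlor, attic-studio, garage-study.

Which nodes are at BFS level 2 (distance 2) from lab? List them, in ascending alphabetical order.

garage, library, lobby, nursery, pantry, porch, study, vault, workshop

Level 0: lab
Level 1: attic, chapel, office, parlor, patio, studio
Level 2: garage, library, lobby, nursery, pantry, porch, study, vault, workshop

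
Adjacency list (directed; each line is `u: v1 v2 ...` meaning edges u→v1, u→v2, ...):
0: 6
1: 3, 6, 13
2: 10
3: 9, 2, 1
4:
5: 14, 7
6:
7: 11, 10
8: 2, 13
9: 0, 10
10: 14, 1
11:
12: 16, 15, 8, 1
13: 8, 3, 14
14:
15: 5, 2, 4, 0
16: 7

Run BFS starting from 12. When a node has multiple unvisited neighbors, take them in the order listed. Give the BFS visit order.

12 16 15 8 1 7 5 2 4 0 13 3 6 11 10 14 9

Visit 12; enqueue 16, 15, 8, 1 → queue [16, 15, 8, 1]
Visit 16; enqueue 7 → queue [15, 8, 1, 7]
Visit 15; enqueue 5, 2, 4, 0 → queue [8, 1, 7, 5, 2, 4, 0]
Visit 8; enqueue 13 → queue [1, 7, 5, 2, 4, 0, 13]
Visit 1; enqueue 3, 6 → queue [7, 5, 2, 4, 0, 13, 3, 6]
Visit 7; enqueue 11, 10 → queue [5, 2, 4, 0, 13, 3, 6, 11, 10]
Visit 5; enqueue 14 → queue [2, 4, 0, 13, 3, 6, 11, 10, 14]
Visit 2 → queue [4, 0, 13, 3, 6, 11, 10, 14]
Visit 4 → queue [0, 13, 3, 6, 11, 10, 14]
Visit 0 → queue [13, 3, 6, 11, 10, 14]
Visit 13 → queue [3, 6, 11, 10, 14]
Visit 3; enqueue 9 → queue [6, 11, 10, 14, 9]
Visit 6 → queue [11, 10, 14, 9]
Visit 11 → queue [10, 14, 9]
Visit 10 → queue [14, 9]
Visit 14 → queue [9]
Visit 9 → queue []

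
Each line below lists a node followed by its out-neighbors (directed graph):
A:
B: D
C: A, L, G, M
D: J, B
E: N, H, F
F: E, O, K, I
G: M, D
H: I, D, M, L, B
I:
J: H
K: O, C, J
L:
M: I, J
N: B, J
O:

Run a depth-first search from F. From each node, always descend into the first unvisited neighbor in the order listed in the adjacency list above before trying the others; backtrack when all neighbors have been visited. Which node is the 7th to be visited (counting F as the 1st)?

H

Visit F
F → E
E → N
N → B
B → D
D → J
J → H
H → I
H → M
H → L
F → O
F → K
K → C
C → A
C → G

Visit order: F, E, N, B, D, J, H, I, M, L, O, K, C, A, G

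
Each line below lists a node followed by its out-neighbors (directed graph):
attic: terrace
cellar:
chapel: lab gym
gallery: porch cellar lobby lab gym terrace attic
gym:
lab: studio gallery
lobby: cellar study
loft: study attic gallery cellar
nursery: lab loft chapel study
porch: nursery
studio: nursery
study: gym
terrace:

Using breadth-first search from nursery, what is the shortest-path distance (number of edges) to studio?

2

Level 0: nursery
Level 1: chapel, lab, loft, study
Level 2: attic, cellar, gallery, gym, studio
Level 3: lobby, porch, terrace
studio first appears at level 2.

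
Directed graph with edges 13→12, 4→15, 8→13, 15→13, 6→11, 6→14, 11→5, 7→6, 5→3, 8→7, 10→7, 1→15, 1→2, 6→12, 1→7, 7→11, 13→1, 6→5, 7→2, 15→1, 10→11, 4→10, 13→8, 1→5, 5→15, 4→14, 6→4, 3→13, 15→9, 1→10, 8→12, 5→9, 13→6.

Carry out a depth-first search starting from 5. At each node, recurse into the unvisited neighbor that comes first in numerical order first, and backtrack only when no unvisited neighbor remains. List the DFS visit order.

5, 3, 13, 1, 2, 7, 6, 4, 10, 11, 14, 15, 9, 12, 8

Visit 5
5 → 3
3 → 13
13 → 1
1 → 2
1 → 7
7 → 6
6 → 4
4 → 10
10 → 11
4 → 14
4 → 15
15 → 9
6 → 12
13 → 8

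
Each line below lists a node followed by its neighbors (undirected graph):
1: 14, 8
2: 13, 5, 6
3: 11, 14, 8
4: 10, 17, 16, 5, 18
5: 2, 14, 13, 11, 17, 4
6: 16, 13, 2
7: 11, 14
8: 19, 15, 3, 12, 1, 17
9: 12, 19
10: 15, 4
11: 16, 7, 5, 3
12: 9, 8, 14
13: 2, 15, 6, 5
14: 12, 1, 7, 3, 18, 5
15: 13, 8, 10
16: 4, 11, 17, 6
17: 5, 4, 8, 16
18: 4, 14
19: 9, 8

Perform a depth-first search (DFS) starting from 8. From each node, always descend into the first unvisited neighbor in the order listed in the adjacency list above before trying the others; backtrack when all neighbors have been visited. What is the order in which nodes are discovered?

Visit 8
8 → 19
19 → 9
9 → 12
12 → 14
14 → 1
14 → 7
7 → 11
11 → 16
16 → 4
4 → 10
10 → 15
15 → 13
13 → 2
2 → 5
5 → 17
2 → 6
4 → 18
11 → 3

8, 19, 9, 12, 14, 1, 7, 11, 16, 4, 10, 15, 13, 2, 5, 17, 6, 18, 3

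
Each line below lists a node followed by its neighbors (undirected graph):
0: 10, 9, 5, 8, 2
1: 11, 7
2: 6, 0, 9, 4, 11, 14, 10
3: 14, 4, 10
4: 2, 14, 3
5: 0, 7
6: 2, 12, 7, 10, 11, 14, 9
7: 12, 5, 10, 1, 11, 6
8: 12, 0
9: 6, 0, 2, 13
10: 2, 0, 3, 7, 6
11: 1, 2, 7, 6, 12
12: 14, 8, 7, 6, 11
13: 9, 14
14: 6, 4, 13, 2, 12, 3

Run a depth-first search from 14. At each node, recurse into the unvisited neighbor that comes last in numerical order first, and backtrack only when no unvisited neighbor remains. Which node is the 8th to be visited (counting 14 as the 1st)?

10

Visit 14
14 → 13
13 → 9
9 → 6
6 → 12
12 → 11
11 → 7
7 → 10
10 → 3
3 → 4
4 → 2
2 → 0
0 → 8
0 → 5
7 → 1

Visit order: 14, 13, 9, 6, 12, 11, 7, 10, 3, 4, 2, 0, 8, 5, 1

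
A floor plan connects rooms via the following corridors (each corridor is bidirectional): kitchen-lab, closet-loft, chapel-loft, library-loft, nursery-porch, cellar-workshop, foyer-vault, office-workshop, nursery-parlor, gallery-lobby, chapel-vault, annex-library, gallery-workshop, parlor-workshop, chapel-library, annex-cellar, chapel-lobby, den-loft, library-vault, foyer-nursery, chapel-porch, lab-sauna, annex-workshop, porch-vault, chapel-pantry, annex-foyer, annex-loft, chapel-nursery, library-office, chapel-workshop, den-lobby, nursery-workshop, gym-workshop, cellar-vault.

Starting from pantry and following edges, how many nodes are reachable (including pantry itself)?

BFS from pantry visits: pantry, chapel, library, lobby, loft, nursery, porch, vault, workshop, annex, office, den, gallery, closet, foyer, parlor, cellar, gym
Reachable nodes: 18 of 21 total.

18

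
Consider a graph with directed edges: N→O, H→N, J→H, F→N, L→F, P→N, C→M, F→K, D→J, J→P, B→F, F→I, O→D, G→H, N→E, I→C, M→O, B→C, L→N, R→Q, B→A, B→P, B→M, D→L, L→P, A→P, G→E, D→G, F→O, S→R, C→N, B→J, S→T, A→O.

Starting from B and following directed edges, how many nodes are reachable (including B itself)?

BFS from B visits: B, A, C, F, J, M, P, O, N, I, K, H, D, E, G, L
Reachable nodes: 16 of 20 total.

16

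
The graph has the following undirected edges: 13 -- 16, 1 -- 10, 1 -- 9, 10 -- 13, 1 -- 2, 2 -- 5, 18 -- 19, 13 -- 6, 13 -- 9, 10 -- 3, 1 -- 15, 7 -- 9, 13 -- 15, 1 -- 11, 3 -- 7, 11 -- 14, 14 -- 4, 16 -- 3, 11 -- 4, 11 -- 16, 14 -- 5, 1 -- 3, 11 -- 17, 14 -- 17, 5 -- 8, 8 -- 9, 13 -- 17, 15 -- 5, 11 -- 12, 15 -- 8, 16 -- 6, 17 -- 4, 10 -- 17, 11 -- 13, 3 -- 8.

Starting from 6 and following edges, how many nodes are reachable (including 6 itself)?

BFS from 6 visits: 6, 13, 16, 9, 10, 11, 15, 17, 3, 1, 7, 8, 4, 12, 14, 5, 2
Reachable nodes: 17 of 19 total.

17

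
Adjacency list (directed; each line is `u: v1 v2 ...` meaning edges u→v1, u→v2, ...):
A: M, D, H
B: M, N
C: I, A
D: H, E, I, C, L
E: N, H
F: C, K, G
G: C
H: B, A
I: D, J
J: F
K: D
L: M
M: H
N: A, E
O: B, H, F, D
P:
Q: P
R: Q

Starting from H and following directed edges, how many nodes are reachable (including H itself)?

BFS from H visits: H, B, A, M, N, D, E, I, C, L, J, F, K, G
Reachable nodes: 14 of 18 total.

14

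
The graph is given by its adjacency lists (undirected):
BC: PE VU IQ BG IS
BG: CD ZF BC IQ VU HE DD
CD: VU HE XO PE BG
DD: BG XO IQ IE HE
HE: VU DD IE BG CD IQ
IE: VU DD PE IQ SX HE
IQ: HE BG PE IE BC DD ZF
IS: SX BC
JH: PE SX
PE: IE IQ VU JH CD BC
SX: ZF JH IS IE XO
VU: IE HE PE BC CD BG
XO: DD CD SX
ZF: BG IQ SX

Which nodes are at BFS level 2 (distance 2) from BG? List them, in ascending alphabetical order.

Level 0: BG
Level 1: BC, CD, DD, HE, IQ, VU, ZF
Level 2: IE, IS, PE, SX, XO
Level 3: JH

IE, IS, PE, SX, XO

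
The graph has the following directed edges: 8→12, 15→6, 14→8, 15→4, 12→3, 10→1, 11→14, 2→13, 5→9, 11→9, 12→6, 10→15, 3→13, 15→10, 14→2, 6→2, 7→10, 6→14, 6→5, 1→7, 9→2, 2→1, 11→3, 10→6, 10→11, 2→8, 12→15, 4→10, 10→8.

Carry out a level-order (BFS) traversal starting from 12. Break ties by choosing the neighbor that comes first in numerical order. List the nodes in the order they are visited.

12 -> 3 -> 6 -> 15 -> 13 -> 2 -> 5 -> 14 -> 4 -> 10 -> 1 -> 8 -> 9 -> 11 -> 7

Visit 12; enqueue 3, 6, 15 → queue [3, 6, 15]
Visit 3; enqueue 13 → queue [6, 15, 13]
Visit 6; enqueue 2, 5, 14 → queue [15, 13, 2, 5, 14]
Visit 15; enqueue 4, 10 → queue [13, 2, 5, 14, 4, 10]
Visit 13 → queue [2, 5, 14, 4, 10]
Visit 2; enqueue 1, 8 → queue [5, 14, 4, 10, 1, 8]
Visit 5; enqueue 9 → queue [14, 4, 10, 1, 8, 9]
Visit 14 → queue [4, 10, 1, 8, 9]
Visit 4 → queue [10, 1, 8, 9]
Visit 10; enqueue 11 → queue [1, 8, 9, 11]
Visit 1; enqueue 7 → queue [8, 9, 11, 7]
Visit 8 → queue [9, 11, 7]
Visit 9 → queue [11, 7]
Visit 11 → queue [7]
Visit 7 → queue []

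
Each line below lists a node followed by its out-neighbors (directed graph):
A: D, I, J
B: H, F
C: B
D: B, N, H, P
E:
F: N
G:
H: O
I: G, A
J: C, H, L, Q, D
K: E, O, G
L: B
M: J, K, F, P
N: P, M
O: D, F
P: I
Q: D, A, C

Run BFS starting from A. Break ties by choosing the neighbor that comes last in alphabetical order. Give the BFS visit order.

Visit A; enqueue J, I, D → queue [J, I, D]
Visit J; enqueue Q, L, H, C → queue [I, D, Q, L, H, C]
Visit I; enqueue G → queue [D, Q, L, H, C, G]
Visit D; enqueue P, N, B → queue [Q, L, H, C, G, P, N, B]
Visit Q → queue [L, H, C, G, P, N, B]
Visit L → queue [H, C, G, P, N, B]
Visit H; enqueue O → queue [C, G, P, N, B, O]
Visit C → queue [G, P, N, B, O]
Visit G → queue [P, N, B, O]
Visit P → queue [N, B, O]
Visit N; enqueue M → queue [B, O, M]
Visit B; enqueue F → queue [O, M, F]
Visit O → queue [M, F]
Visit M; enqueue K → queue [F, K]
Visit F → queue [K]
Visit K; enqueue E → queue [E]
Visit E → queue []

A -> J -> I -> D -> Q -> L -> H -> C -> G -> P -> N -> B -> O -> M -> F -> K -> E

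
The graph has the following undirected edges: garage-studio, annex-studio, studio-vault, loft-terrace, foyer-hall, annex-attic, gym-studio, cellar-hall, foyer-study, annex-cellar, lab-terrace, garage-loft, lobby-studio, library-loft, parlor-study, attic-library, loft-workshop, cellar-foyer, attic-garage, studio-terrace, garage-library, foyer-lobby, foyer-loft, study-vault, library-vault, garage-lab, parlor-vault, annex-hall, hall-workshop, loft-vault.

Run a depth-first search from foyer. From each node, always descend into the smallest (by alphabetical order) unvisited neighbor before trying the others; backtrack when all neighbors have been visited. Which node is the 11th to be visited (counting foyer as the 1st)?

Visit foyer
foyer → cellar
cellar → annex
annex → attic
attic → garage
garage → lab
lab → terrace
terrace → loft
loft → library
library → vault
vault → parlor
parlor → study
vault → studio
studio → gym
studio → lobby
loft → workshop
workshop → hall

Visit order: foyer, cellar, annex, attic, garage, lab, terrace, loft, library, vault, parlor, study, studio, gym, lobby, workshop, hall

parlor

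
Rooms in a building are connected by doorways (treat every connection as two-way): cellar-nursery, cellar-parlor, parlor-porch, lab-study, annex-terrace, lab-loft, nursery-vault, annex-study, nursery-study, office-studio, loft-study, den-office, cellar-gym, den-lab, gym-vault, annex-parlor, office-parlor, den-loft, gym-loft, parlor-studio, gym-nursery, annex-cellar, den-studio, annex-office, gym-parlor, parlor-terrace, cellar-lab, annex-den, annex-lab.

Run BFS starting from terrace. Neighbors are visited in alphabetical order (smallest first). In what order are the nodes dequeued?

terrace -> annex -> parlor -> cellar -> den -> lab -> office -> study -> gym -> porch -> studio -> nursery -> loft -> vault

Visit terrace; enqueue annex, parlor → queue [annex, parlor]
Visit annex; enqueue cellar, den, lab, office, study → queue [parlor, cellar, den, lab, office, study]
Visit parlor; enqueue gym, porch, studio → queue [cellar, den, lab, office, study, gym, porch, studio]
Visit cellar; enqueue nursery → queue [den, lab, office, study, gym, porch, studio, nursery]
Visit den; enqueue loft → queue [lab, office, study, gym, porch, studio, nursery, loft]
Visit lab → queue [office, study, gym, porch, studio, nursery, loft]
Visit office → queue [study, gym, porch, studio, nursery, loft]
Visit study → queue [gym, porch, studio, nursery, loft]
Visit gym; enqueue vault → queue [porch, studio, nursery, loft, vault]
Visit porch → queue [studio, nursery, loft, vault]
Visit studio → queue [nursery, loft, vault]
Visit nursery → queue [loft, vault]
Visit loft → queue [vault]
Visit vault → queue []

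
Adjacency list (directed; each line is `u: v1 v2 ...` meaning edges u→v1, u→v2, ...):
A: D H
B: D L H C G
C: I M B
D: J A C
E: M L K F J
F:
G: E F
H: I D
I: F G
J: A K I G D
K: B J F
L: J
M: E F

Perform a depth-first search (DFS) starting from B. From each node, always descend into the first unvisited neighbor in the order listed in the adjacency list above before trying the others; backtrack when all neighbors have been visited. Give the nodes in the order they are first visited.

B, D, J, A, H, I, F, G, E, M, L, K, C

Visit B
B → D
D → J
J → A
A → H
H → I
I → F
I → G
G → E
E → M
E → L
E → K
D → C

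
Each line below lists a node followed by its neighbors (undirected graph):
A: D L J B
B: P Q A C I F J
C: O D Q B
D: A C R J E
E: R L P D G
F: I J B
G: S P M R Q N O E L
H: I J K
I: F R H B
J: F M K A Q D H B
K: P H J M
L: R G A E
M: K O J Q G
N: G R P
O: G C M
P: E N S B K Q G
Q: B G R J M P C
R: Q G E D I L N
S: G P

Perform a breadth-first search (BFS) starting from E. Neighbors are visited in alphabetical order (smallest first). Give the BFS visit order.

Visit E; enqueue D, G, L, P, R → queue [D, G, L, P, R]
Visit D; enqueue A, C, J → queue [G, L, P, R, A, C, J]
Visit G; enqueue M, N, O, Q, S → queue [L, P, R, A, C, J, M, N, O, Q, S]
Visit L → queue [P, R, A, C, J, M, N, O, Q, S]
Visit P; enqueue B, K → queue [R, A, C, J, M, N, O, Q, S, B, K]
Visit R; enqueue I → queue [A, C, J, M, N, O, Q, S, B, K, I]
Visit A → queue [C, J, M, N, O, Q, S, B, K, I]
Visit C → queue [J, M, N, O, Q, S, B, K, I]
Visit J; enqueue F, H → queue [M, N, O, Q, S, B, K, I, F, H]
Visit M → queue [N, O, Q, S, B, K, I, F, H]
Visit N → queue [O, Q, S, B, K, I, F, H]
Visit O → queue [Q, S, B, K, I, F, H]
Visit Q → queue [S, B, K, I, F, H]
Visit S → queue [B, K, I, F, H]
Visit B → queue [K, I, F, H]
Visit K → queue [I, F, H]
Visit I → queue [F, H]
Visit F → queue [H]
Visit H → queue []

E, D, G, L, P, R, A, C, J, M, N, O, Q, S, B, K, I, F, H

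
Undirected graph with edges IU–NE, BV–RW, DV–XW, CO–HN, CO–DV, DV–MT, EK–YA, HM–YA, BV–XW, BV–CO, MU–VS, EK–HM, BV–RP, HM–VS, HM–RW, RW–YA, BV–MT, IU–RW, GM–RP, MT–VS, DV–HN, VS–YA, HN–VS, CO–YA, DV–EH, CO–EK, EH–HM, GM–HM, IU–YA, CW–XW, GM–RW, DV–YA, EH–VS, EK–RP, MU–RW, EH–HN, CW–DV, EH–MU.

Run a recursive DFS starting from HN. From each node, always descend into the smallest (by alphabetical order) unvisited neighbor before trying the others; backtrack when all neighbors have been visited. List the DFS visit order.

HN, CO, BV, MT, DV, CW, XW, EH, HM, EK, RP, GM, RW, IU, NE, YA, VS, MU

Visit HN
HN → CO
CO → BV
BV → MT
MT → DV
DV → CW
CW → XW
DV → EH
EH → HM
HM → EK
EK → RP
RP → GM
GM → RW
RW → IU
IU → NE
IU → YA
YA → VS
VS → MU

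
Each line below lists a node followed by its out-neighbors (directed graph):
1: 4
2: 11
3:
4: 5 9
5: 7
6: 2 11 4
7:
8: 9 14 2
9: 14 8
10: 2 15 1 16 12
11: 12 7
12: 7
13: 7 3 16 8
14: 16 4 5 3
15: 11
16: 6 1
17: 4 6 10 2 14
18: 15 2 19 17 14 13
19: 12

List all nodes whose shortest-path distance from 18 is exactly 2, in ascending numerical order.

3, 4, 5, 6, 7, 8, 10, 11, 12, 16

Level 0: 18
Level 1: 2, 13, 14, 15, 17, 19
Level 2: 3, 4, 5, 6, 7, 8, 10, 11, 12, 16
Level 3: 1, 9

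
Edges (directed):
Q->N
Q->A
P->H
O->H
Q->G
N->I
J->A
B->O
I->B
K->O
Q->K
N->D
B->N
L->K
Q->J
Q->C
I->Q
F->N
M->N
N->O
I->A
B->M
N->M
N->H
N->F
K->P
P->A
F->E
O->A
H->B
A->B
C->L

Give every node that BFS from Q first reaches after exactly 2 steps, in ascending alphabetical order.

B, D, F, H, I, L, M, O, P

Level 0: Q
Level 1: A, C, G, J, K, N
Level 2: B, D, F, H, I, L, M, O, P
Level 3: E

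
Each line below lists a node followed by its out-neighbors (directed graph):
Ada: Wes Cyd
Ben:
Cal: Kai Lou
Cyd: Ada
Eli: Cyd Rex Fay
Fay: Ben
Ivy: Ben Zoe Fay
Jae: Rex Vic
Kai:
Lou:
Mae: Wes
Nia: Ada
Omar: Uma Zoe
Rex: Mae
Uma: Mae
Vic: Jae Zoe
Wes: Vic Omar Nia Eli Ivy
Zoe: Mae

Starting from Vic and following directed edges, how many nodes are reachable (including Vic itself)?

BFS from Vic visits: Vic, Jae, Zoe, Rex, Mae, Wes, Omar, Nia, Eli, Ivy, Uma, Ada, Cyd, Fay, Ben
Reachable nodes: 15 of 18 total.

15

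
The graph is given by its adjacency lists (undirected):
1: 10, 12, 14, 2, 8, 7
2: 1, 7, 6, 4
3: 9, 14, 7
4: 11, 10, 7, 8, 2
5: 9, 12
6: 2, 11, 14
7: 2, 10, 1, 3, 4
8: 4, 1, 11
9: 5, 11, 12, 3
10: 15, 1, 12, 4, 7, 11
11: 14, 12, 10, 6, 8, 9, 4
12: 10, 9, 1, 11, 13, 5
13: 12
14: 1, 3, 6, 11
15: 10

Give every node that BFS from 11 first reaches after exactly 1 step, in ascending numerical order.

4, 6, 8, 9, 10, 12, 14

Level 0: 11
Level 1: 4, 6, 8, 9, 10, 12, 14
Level 2: 1, 2, 3, 5, 7, 13, 15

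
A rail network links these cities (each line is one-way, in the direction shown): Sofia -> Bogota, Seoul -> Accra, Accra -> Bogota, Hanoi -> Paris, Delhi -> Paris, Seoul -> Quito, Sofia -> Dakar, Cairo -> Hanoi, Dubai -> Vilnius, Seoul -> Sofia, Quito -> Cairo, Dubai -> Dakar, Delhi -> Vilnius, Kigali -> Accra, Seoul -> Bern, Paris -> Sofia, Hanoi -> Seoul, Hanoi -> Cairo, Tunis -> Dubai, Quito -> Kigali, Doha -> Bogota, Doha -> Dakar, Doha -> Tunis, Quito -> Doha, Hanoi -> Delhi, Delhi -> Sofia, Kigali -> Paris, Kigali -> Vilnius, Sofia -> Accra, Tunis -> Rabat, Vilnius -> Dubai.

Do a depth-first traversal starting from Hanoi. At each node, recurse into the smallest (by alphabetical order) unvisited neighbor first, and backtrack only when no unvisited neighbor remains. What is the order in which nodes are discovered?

Hanoi → Cairo → Delhi → Paris → Sofia → Accra → Bogota → Dakar → Vilnius → Dubai → Seoul → Bern → Quito → Doha → Tunis → Rabat → Kigali

Visit Hanoi
Hanoi → Cairo
Hanoi → Delhi
Delhi → Paris
Paris → Sofia
Sofia → Accra
Accra → Bogota
Sofia → Dakar
Delhi → Vilnius
Vilnius → Dubai
Hanoi → Seoul
Seoul → Bern
Seoul → Quito
Quito → Doha
Doha → Tunis
Tunis → Rabat
Quito → Kigali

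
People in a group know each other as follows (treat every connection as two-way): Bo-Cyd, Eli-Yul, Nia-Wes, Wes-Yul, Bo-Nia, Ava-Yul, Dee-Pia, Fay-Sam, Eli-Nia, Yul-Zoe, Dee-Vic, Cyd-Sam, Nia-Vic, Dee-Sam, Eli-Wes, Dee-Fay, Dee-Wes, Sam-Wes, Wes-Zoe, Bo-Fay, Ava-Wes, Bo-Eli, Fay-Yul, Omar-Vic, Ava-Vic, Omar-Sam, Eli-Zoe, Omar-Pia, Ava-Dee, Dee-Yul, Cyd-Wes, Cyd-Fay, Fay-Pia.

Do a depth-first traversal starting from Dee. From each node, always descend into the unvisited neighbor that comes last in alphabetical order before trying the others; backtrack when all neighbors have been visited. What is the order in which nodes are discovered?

Dee → Yul → Zoe → Wes → Sam → Omar → Vic → Nia → Eli → Bo → Fay → Pia → Cyd → Ava

Visit Dee
Dee → Yul
Yul → Zoe
Zoe → Wes
Wes → Sam
Sam → Omar
Omar → Vic
Vic → Nia
Nia → Eli
Eli → Bo
Bo → Fay
Fay → Pia
Fay → Cyd
Vic → Ava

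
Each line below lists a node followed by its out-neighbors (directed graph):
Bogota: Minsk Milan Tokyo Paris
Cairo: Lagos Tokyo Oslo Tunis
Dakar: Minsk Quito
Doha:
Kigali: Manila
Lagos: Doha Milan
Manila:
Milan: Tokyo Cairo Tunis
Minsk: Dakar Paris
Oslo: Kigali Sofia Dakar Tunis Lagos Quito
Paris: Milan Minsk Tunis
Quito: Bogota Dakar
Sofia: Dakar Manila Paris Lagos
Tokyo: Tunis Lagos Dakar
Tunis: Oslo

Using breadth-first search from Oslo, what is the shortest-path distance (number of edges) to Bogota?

2

Level 0: Oslo
Level 1: Dakar, Kigali, Lagos, Quito, Sofia, Tunis
Level 2: Bogota, Doha, Manila, Milan, Minsk, Paris
Level 3: Cairo, Tokyo
Bogota first appears at level 2.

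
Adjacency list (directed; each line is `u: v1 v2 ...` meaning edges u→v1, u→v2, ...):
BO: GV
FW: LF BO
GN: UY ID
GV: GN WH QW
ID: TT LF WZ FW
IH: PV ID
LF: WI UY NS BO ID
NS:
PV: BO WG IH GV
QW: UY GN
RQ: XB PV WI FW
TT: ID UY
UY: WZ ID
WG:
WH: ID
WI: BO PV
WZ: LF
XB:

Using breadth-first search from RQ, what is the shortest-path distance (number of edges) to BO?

Level 0: RQ
Level 1: FW, PV, WI, XB
Level 2: BO, GV, IH, LF, WG
Level 3: GN, ID, NS, QW, UY, WH
Level 4: TT, WZ
BO first appears at level 2.

2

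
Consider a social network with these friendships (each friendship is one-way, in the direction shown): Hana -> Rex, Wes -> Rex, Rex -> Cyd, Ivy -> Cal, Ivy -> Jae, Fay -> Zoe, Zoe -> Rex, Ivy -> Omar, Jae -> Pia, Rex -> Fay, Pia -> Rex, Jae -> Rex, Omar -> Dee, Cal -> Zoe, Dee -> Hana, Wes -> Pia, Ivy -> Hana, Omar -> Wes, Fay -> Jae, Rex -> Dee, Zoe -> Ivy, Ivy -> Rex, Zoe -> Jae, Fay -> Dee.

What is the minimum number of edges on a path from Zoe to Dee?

2

Level 0: Zoe
Level 1: Ivy, Jae, Rex
Level 2: Cal, Cyd, Dee, Fay, Hana, Omar, Pia
Level 3: Wes
Dee first appears at level 2.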